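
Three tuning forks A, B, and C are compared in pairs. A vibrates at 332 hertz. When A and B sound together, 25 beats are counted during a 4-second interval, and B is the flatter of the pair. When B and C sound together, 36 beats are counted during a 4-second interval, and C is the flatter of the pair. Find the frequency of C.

A–B: Beat frequency = 25/4 = 6.25 Hz.
B is below A, so f_B = 332 − 6.25 = 325.75 Hz.
B–C: Beat frequency = 36/4 = 9 Hz.
C is below B, so f_C = 325.75 − 9 = 316.75 Hz.

316.75 Hz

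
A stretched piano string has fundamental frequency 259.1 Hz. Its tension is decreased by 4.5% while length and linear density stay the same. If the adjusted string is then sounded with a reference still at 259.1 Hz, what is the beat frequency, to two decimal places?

For a string, f ∝ √T, so the new frequency is 259.1·√0.955 = 253.2031 Hz.
f_beat = |253.2031 − 259.1| = 5.90 Hz.

5.90 Hz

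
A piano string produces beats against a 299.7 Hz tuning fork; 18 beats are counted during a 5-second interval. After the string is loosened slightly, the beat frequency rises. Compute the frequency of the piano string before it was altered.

296.1 Hz

Beat frequency = 18/5 = 3.6 Hz.
|f − 299.7| = 3.6, so the piano string was at either 296.1 Hz or 303.3 Hz.
Reducing tension lowers a string's frequency; the adjustment lowers the piano string's frequency.
The beat rate rose, so the adjustment moved the piano string further from 299.7 Hz — it was already below the reference.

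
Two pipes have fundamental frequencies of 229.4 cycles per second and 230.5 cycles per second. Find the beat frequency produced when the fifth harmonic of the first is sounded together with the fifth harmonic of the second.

Fifth harmonic of the first: 5·229.4 = 1147.0 Hz.
Fifth harmonic of the second: 5·230.5 = 1152.5 Hz.
f_beat = |1147.0 − 1152.5| = 5.5 Hz.

5.5 Hz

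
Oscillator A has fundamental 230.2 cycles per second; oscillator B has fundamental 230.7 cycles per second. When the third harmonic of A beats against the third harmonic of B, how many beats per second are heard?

Third harmonic of the first: 3·230.2 = 690.6 Hz.
Third harmonic of the second: 3·230.7 = 692.1 Hz.
f_beat = |690.6 − 692.1| = 1.5 Hz.

1.5 Hz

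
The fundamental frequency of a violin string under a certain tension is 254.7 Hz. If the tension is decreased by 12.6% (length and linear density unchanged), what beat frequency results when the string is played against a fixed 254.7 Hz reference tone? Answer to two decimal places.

16.59 Hz

For a string, f ∝ √T, so the new frequency is 254.7·√0.874 = 238.1139 Hz.
f_beat = |238.1139 − 254.7| = 16.59 Hz.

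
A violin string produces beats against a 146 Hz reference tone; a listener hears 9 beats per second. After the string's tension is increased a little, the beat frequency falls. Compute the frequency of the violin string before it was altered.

137 Hz

|f − 146| = 9, so the violin string was at either 137 Hz or 155 Hz.
Higher tension means higher frequency; the adjustment raises the violin string's frequency.
The beat rate fell, so the adjustment moved the violin string toward 146 Hz — it must have started below the reference.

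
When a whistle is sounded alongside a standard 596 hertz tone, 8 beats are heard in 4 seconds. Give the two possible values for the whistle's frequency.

Beat frequency = 8/4 = 2 Hz.
|f − 596| = 2, so f = 596 ± 2.

594 Hz or 598 Hz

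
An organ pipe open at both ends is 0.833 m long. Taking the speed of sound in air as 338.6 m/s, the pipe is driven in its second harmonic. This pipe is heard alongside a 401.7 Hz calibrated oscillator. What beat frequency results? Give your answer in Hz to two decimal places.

Open pipe: f_n = n·v/(2L) = 2·338.6/(2·0.833) = 406.4826 Hz.
f_beat = |406.4826 − 401.7| = 4.78 Hz.

4.78 Hz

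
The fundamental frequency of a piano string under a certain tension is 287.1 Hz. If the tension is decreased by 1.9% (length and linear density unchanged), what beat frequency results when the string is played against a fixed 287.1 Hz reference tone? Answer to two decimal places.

2.74 Hz

For a string, f ∝ √T, so the new frequency is 287.1·√0.981 = 284.3595 Hz.
f_beat = |284.3595 − 287.1| = 2.74 Hz.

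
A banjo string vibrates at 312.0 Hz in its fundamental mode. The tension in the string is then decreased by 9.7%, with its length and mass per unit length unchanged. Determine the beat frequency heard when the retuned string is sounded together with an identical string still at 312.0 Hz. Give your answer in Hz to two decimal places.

15.52 Hz

For a string, f ∝ √T, so the new frequency is 312.0·√0.903 = 296.4821 Hz.
f_beat = |296.4821 − 312.0| = 15.52 Hz.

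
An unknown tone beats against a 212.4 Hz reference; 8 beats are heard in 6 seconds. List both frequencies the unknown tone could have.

211.0667 Hz or 213.7333 Hz

Beat frequency = 8/6 = 1.3333 Hz.
|f − 212.4| = 1.3333, so f = 212.4 ± 1.3333.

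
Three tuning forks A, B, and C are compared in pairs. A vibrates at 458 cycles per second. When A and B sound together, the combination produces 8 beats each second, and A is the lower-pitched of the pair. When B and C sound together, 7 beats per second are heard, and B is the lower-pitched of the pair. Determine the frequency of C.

473 Hz

B is above A, so f_B = 458 + 8 = 466 Hz.
C is above B, so f_C = 466 + 7 = 473 Hz.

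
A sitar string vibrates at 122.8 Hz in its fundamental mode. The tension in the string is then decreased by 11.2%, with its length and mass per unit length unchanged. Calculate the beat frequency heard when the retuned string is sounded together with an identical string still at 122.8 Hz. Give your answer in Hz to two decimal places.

For a string, f ∝ √T, so the new frequency is 122.8·√0.888 = 115.7190 Hz.
f_beat = |115.7190 − 122.8| = 7.08 Hz.

7.08 Hz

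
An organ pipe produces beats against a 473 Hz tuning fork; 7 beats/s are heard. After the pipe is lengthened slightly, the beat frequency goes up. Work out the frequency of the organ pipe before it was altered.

|f − 473| = 7, so the organ pipe was at either 466 Hz or 480 Hz.
A longer pipe has a lower fundamental; the adjustment lowers the organ pipe's frequency.
The beat rate rose, so the adjustment moved the organ pipe further from 473 Hz — it was already below the reference.

466 Hz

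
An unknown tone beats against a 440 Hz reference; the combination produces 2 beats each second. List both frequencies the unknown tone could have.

438 Hz or 442 Hz

|f − 440| = 2, so f = 440 ± 2.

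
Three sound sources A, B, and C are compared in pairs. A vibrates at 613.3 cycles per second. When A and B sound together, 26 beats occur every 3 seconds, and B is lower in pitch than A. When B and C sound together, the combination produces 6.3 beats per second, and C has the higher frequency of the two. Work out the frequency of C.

610.9333 Hz

A–B: Beat frequency = 26/3 = 8.6667 Hz.
B is below A, so f_B = 613.3 − 8.6667 = 604.6333 Hz.
C is above B, so f_C = 604.6333 + 6.3 = 610.9333 Hz.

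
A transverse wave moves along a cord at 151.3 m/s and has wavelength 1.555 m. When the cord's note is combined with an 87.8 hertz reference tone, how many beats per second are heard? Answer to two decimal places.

Source frequency f = v/λ = 151.3/1.555 = 97.2990 Hz.
f_beat = |97.2990 − 87.8| = 9.50 Hz.

9.50 Hz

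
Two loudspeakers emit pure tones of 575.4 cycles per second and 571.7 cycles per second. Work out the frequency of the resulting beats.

Beats arise from superposition of two nearby frequencies; the beat rate is |f₁ − f₂|.
|575.4 − 571.7| = 3.7 Hz.

3.7 Hz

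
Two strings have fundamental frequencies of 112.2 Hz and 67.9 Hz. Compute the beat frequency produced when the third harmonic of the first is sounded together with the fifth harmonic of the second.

Third harmonic of the first: 3·112.2 = 336.6 Hz.
Fifth harmonic of the second: 5·67.9 = 339.5 Hz.
f_beat = |336.6 − 339.5| = 2.9 Hz.

2.9 Hz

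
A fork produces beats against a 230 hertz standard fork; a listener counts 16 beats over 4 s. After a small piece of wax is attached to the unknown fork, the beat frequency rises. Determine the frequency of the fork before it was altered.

Beat frequency = 16/4 = 4 Hz.
|f − 230| = 4, so the fork was at either 226 Hz or 234 Hz.
Loading a fork with wax lowers its frequency; the adjustment lowers the fork's frequency.
The beat rate rose, so the adjustment moved the fork further from 230 Hz — it was already below the reference.

226 Hz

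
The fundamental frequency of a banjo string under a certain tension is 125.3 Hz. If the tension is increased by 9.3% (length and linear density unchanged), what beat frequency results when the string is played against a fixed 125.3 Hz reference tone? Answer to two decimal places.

For a string, f ∝ √T, so the new frequency is 125.3·√1.093 = 130.9969 Hz.
f_beat = |130.9969 − 125.3| = 5.70 Hz.

5.70 Hz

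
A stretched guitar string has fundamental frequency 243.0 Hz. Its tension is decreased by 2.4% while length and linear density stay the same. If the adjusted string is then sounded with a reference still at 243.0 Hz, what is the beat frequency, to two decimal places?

For a string, f ∝ √T, so the new frequency is 243.0·√0.976 = 240.0663 Hz.
f_beat = |240.0663 − 243.0| = 2.93 Hz.

2.93 Hz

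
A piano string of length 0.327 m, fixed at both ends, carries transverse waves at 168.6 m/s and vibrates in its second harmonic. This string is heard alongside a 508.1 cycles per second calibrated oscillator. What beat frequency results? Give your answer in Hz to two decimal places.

7.50 Hz

For a string fixed at both ends, f_n = n·v/(2L) = 2·168.6/(2·0.327) = 515.5963 Hz.
f_beat = |515.5963 − 508.1| = 7.50 Hz.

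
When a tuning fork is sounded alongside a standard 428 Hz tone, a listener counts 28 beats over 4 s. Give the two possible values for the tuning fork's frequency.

421 Hz or 435 Hz

Beat frequency = 28/4 = 7 Hz.
|f − 428| = 7, so f = 428 ± 7.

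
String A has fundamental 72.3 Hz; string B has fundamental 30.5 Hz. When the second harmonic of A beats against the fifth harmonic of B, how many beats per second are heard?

Second harmonic of the first: 2·72.3 = 144.6 Hz.
Fifth harmonic of the second: 5·30.5 = 152.5 Hz.
f_beat = |144.6 − 152.5| = 7.9 Hz.

7.9 Hz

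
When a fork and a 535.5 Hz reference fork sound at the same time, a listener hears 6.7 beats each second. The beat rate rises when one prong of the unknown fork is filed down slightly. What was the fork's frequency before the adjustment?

542.2 Hz

|f − 535.5| = 6.7, so the fork was at either 528.8 Hz or 542.2 Hz.
Filing a prong removes mass and raises the fork's frequency; the adjustment raises the fork's frequency.
The beat rate rose, so the adjustment moved the fork further from 535.5 Hz — it was already above the reference.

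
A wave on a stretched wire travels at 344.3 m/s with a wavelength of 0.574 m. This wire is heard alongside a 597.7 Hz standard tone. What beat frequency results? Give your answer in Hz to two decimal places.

2.13 Hz

Source frequency f = v/λ = 344.3/0.574 = 599.8258 Hz.
f_beat = |599.8258 − 597.7| = 2.13 Hz.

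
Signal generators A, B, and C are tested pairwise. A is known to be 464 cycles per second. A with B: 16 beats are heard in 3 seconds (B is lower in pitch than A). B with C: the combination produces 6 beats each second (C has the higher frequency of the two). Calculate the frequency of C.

464.6667 Hz

A–B: Beat frequency = 16/3 = 5.3333 Hz.
B is below A, so f_B = 464 − 5.3333 = 458.6667 Hz.
C is above B, so f_C = 458.6667 + 6 = 464.6667 Hz.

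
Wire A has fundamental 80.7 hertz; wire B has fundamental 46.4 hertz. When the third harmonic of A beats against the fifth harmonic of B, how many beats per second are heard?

Third harmonic of the first: 3·80.7 = 242.1 Hz.
Fifth harmonic of the second: 5·46.4 = 232.0 Hz.
f_beat = |242.1 − 232.0| = 10.1 Hz.

10.1 Hz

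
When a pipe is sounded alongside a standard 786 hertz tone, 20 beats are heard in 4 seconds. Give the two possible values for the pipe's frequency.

781 Hz or 791 Hz

Beat frequency = 20/4 = 5 Hz.
|f − 786| = 5, so f = 786 ± 5.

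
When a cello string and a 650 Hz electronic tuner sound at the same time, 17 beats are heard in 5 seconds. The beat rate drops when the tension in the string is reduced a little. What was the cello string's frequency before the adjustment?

Beat frequency = 17/5 = 3.4 Hz.
|f − 650| = 3.4, so the cello string was at either 646.6 Hz or 653.4 Hz.
Lower tension means lower frequency; the adjustment lowers the cello string's frequency.
The beat rate fell, so the adjustment moved the cello string toward 650 Hz — it must have started above the reference.

653.4 Hz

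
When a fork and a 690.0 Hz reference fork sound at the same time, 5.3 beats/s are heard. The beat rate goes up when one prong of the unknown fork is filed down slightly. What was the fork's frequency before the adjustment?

695.3 Hz

|f − 690.0| = 5.3, so the fork was at either 684.7 Hz or 695.3 Hz.
Filing a prong removes mass and raises the fork's frequency; the adjustment raises the fork's frequency.
The beat rate rose, so the adjustment moved the fork further from 690.0 Hz — it was already above the reference.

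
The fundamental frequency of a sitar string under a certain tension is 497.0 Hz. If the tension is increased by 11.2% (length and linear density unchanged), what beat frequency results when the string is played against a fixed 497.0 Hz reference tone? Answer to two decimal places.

For a string, f ∝ √T, so the new frequency is 497.0·√1.112 = 524.0935 Hz.
f_beat = |524.0935 − 497.0| = 27.09 Hz.

27.09 Hz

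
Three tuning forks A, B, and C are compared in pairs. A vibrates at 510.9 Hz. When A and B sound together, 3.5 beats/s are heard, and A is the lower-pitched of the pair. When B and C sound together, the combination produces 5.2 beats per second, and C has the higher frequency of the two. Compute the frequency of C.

519.6 Hz

B is above A, so f_B = 510.9 + 3.5 = 514.4 Hz.
C is above B, so f_C = 514.4 + 5.2 = 519.6 Hz.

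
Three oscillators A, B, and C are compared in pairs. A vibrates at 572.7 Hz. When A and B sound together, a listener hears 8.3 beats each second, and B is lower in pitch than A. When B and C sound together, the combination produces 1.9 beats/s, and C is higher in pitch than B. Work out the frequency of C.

B is below A, so f_B = 572.7 − 8.3 = 564.4 Hz.
C is above B, so f_C = 564.4 + 1.9 = 566.3 Hz.

566.3 Hz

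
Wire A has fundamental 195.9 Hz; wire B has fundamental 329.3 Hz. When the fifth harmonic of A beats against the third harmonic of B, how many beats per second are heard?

Fifth harmonic of the first: 5·195.9 = 979.5 Hz.
Third harmonic of the second: 3·329.3 = 987.9 Hz.
f_beat = |979.5 − 987.9| = 8.4 Hz.

8.4 Hz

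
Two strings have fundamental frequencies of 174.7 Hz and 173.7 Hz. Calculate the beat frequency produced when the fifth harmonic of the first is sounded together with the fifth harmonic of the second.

Fifth harmonic of the first: 5·174.7 = 873.5 Hz.
Fifth harmonic of the second: 5·173.7 = 868.5 Hz.
f_beat = |873.5 − 868.5| = 5.0 Hz.

5.0 Hz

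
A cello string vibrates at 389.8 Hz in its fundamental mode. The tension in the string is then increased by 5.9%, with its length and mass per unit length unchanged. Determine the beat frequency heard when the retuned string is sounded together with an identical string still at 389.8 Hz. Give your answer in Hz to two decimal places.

For a string, f ∝ √T, so the new frequency is 389.8·√1.059 = 401.1343 Hz.
f_beat = |401.1343 − 389.8| = 11.33 Hz.

11.33 Hz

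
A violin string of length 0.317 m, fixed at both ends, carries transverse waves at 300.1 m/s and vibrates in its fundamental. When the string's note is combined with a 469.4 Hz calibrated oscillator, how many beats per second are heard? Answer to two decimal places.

For a string fixed at both ends, f_n = n·v/(2L) = 1·300.1/(2·0.317) = 473.3438 Hz.
f_beat = |473.3438 − 469.4| = 3.94 Hz.

3.94 Hz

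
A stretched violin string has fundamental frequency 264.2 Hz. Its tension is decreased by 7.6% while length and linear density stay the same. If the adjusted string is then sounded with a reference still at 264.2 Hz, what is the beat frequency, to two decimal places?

10.24 Hz

For a string, f ∝ √T, so the new frequency is 264.2·√0.924 = 253.9620 Hz.
f_beat = |253.9620 − 264.2| = 10.24 Hz.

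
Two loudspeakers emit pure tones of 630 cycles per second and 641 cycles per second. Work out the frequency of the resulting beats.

f_beat = |f₁ − f₂|.
|630 − 641| = 11 Hz.

11 Hz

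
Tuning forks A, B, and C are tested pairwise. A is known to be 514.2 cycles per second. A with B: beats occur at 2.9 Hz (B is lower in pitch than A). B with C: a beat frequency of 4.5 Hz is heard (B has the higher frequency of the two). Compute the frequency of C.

B is below A, so f_B = 514.2 − 2.9 = 511.3 Hz.
C is below B, so f_C = 511.3 − 4.5 = 506.8 Hz.

506.8 Hz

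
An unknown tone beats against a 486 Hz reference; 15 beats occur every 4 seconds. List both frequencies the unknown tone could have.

Beat frequency = 15/4 = 3.75 Hz.
|f − 486| = 3.75, so f = 486 ± 3.75.

482.25 Hz or 489.75 Hz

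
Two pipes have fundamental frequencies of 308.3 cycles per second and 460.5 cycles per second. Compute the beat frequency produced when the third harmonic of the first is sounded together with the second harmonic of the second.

3.9 Hz

Third harmonic of the first: 3·308.3 = 924.9 Hz.
Second harmonic of the second: 2·460.5 = 921.0 Hz.
f_beat = |924.9 − 921.0| = 3.9 Hz.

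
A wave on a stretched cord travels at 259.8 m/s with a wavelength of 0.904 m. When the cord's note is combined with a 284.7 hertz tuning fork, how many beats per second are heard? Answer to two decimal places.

Source frequency f = v/λ = 259.8/0.904 = 287.3894 Hz.
f_beat = |287.3894 − 284.7| = 2.69 Hz.

2.69 Hz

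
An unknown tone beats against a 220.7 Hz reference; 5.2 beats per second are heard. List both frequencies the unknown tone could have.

|f − 220.7| = 5.2, so f = 220.7 ± 5.2.

215.5 Hz or 225.9 Hz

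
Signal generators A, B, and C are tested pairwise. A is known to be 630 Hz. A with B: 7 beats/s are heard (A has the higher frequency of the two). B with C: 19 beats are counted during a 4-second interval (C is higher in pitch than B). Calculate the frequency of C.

B is below A, so f_B = 630 − 7 = 623 Hz.
B–C: Beat frequency = 19/4 = 4.75 Hz.
C is above B, so f_C = 623 + 4.75 = 627.75 Hz.

627.75 Hz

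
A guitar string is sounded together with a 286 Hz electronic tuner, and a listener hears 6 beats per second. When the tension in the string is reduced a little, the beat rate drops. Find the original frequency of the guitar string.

292 Hz

|f − 286| = 6, so the guitar string was at either 280 Hz or 292 Hz.
Lower tension means lower frequency; the adjustment lowers the guitar string's frequency.
The beat rate fell, so the adjustment moved the guitar string toward 286 Hz — it must have started above the reference.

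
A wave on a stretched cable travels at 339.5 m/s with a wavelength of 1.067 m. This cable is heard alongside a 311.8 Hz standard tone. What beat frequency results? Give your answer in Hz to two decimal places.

Source frequency f = v/λ = 339.5/1.067 = 318.1818 Hz.
f_beat = |318.1818 − 311.8| = 6.38 Hz.

6.38 Hz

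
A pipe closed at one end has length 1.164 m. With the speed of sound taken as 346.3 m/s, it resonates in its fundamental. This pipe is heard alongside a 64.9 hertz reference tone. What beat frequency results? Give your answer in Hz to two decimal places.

9.48 Hz

Closed pipe (odd harmonics): f_n = n·v/(4L) = 1·346.3/(4·1.164) = 74.3771 Hz.
f_beat = |74.3771 − 64.9| = 9.48 Hz.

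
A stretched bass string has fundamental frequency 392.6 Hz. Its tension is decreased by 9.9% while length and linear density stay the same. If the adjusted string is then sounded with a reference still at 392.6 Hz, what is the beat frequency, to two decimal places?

For a string, f ∝ √T, so the new frequency is 392.6·√0.901 = 372.6599 Hz.
f_beat = |372.6599 − 392.6| = 19.94 Hz.

19.94 Hz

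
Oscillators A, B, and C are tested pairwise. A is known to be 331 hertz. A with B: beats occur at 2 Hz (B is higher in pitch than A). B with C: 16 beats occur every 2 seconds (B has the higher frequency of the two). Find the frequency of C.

B is above A, so f_B = 331 + 2 = 333 Hz.
B–C: Beat frequency = 16/2 = 8 Hz.
C is below B, so f_C = 333 − 8 = 325 Hz.

325 Hz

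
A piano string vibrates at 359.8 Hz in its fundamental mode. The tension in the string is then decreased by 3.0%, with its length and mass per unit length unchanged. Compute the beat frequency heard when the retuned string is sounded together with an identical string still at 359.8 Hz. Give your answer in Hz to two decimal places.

For a string, f ∝ √T, so the new frequency is 359.8·√0.970 = 354.3619 Hz.
f_beat = |354.3619 − 359.8| = 5.44 Hz.

5.44 Hz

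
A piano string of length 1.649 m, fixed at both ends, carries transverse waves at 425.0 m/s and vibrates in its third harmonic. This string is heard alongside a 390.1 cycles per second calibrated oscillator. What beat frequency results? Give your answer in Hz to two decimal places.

3.50 Hz

For a string fixed at both ends, f_n = n·v/(2L) = 3·425.0/(2·1.649) = 386.5979 Hz.
f_beat = |386.5979 − 390.1| = 3.50 Hz.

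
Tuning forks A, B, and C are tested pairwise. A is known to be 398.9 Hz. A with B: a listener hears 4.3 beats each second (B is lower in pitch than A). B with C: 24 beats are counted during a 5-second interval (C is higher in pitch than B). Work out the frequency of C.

399.4 Hz

B is below A, so f_B = 398.9 − 4.3 = 394.6 Hz.
B–C: Beat frequency = 24/5 = 4.8 Hz.
C is above B, so f_C = 394.6 + 4.8 = 399.4 Hz.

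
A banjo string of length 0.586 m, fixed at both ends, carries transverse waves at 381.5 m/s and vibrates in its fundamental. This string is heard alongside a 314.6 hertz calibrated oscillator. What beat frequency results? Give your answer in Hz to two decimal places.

10.91 Hz

For a string fixed at both ends, f_n = n·v/(2L) = 1·381.5/(2·0.586) = 325.5119 Hz.
f_beat = |325.5119 − 314.6| = 10.91 Hz.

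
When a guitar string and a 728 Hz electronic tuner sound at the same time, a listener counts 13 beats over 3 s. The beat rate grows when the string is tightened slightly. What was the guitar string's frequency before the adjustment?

Beat frequency = 13/3 = 4.3333 Hz.
|f − 728| = 4.3333, so the guitar string was at either 723.6667 Hz or 732.3333 Hz.
Increasing tension raises a string's frequency; the adjustment raises the guitar string's frequency.
The beat rate rose, so the adjustment moved the guitar string further from 728 Hz — it was already above the reference.

732.3333 Hz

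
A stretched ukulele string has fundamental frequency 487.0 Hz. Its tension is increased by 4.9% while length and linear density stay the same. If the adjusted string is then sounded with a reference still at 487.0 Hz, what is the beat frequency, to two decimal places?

For a string, f ∝ √T, so the new frequency is 487.0·√1.049 = 498.7888 Hz.
f_beat = |498.7888 − 487.0| = 11.79 Hz.

11.79 Hz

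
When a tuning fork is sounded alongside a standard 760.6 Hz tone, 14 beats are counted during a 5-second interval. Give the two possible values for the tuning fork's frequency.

757.8 Hz or 763.4 Hz

Beat frequency = 14/5 = 2.8 Hz.
|f − 760.6| = 2.8, so f = 760.6 ± 2.8.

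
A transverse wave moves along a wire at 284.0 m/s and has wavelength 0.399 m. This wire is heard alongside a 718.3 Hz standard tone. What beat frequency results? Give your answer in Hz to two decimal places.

Source frequency f = v/λ = 284.0/0.399 = 711.7794 Hz.
f_beat = |711.7794 − 718.3| = 6.52 Hz.

6.52 Hz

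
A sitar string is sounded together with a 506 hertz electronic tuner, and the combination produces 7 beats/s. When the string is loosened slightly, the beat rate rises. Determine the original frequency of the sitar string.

499 Hz

|f − 506| = 7, so the sitar string was at either 499 Hz or 513 Hz.
Reducing tension lowers a string's frequency; the adjustment lowers the sitar string's frequency.
The beat rate rose, so the adjustment moved the sitar string further from 506 Hz — it was already below the reference.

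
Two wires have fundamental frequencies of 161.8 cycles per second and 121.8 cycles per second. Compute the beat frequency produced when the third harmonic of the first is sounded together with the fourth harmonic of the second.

Third harmonic of the first: 3·161.8 = 485.4 Hz.
Fourth harmonic of the second: 4·121.8 = 487.2 Hz.
f_beat = |485.4 − 487.2| = 1.8 Hz.

1.8 Hz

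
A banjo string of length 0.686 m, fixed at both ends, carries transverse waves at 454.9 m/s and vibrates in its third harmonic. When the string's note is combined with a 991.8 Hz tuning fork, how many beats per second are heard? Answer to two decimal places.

For a string fixed at both ends, f_n = n·v/(2L) = 3·454.9/(2·0.686) = 994.6793 Hz.
f_beat = |994.6793 − 991.8| = 2.88 Hz.

2.88 Hz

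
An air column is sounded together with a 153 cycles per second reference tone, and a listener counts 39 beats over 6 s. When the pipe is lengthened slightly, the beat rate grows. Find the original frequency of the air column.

146.5 Hz

Beat frequency = 39/6 = 6.5 Hz.
|f − 153| = 6.5, so the air column was at either 146.5 Hz or 159.5 Hz.
A longer pipe has a lower fundamental; the adjustment lowers the air column's frequency.
The beat rate rose, so the adjustment moved the air column further from 153 Hz — it was already below the reference.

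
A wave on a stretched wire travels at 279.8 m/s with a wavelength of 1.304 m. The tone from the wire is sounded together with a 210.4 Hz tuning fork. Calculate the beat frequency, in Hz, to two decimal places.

4.17 Hz

Source frequency f = v/λ = 279.8/1.304 = 214.5706 Hz.
f_beat = |214.5706 − 210.4| = 4.17 Hz.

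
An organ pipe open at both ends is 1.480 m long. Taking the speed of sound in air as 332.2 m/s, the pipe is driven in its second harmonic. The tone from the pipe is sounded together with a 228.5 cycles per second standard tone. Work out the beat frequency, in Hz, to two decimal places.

4.04 Hz

Open pipe: f_n = n·v/(2L) = 2·332.2/(2·1.480) = 224.4595 Hz.
f_beat = |224.4595 − 228.5| = 4.04 Hz.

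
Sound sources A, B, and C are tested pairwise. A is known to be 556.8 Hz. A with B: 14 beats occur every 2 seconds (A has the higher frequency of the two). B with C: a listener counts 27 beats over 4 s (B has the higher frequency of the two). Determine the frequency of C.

543.05 Hz

A–B: Beat frequency = 14/2 = 7 Hz.
B is below A, so f_B = 556.8 − 7 = 549.8 Hz.
B–C: Beat frequency = 27/4 = 6.75 Hz.
C is below B, so f_C = 549.8 − 6.75 = 543.05 Hz.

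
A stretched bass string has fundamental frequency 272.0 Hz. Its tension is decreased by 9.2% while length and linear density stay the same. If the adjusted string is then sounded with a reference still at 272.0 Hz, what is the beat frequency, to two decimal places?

12.81 Hz

For a string, f ∝ √T, so the new frequency is 272.0·√0.908 = 259.1862 Hz.
f_beat = |259.1862 − 272.0| = 12.81 Hz.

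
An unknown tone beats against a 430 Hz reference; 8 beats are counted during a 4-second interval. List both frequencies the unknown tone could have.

428 Hz or 432 Hz

Beat frequency = 8/4 = 2 Hz.
|f − 430| = 2, so f = 430 ± 2.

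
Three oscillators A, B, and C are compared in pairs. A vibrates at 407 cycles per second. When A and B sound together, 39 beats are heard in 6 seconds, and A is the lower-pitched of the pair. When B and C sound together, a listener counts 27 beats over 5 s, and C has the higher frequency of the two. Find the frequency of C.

418.9 Hz

A–B: Beat frequency = 39/6 = 6.5 Hz.
B is above A, so f_B = 407 + 6.5 = 413.5 Hz.
B–C: Beat frequency = 27/5 = 5.4 Hz.
C is above B, so f_C = 413.5 + 5.4 = 418.9 Hz.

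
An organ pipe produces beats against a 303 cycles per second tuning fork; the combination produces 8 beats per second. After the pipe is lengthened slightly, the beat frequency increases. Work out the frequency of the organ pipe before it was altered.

|f − 303| = 8, so the organ pipe was at either 295 Hz or 311 Hz.
A longer pipe has a lower fundamental; the adjustment lowers the organ pipe's frequency.
The beat rate rose, so the adjustment moved the organ pipe further from 303 Hz — it was already below the reference.

295 Hz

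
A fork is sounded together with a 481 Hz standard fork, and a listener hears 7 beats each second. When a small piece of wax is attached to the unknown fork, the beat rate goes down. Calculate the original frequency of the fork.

488 Hz

|f − 481| = 7, so the fork was at either 474 Hz or 488 Hz.
Loading a fork with wax lowers its frequency; the adjustment lowers the fork's frequency.
The beat rate fell, so the adjustment moved the fork toward 481 Hz — it must have started above the reference.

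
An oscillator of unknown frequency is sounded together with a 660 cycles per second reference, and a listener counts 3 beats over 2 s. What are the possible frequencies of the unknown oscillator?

658.5 Hz or 661.5 Hz

Beat frequency = 3/2 = 1.5 Hz.
|f − 660| = 1.5, so f = 660 ± 1.5.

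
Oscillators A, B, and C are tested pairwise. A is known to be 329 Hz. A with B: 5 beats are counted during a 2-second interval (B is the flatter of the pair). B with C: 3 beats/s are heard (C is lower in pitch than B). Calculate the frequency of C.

323.5 Hz

A–B: Beat frequency = 5/2 = 2.5 Hz.
B is below A, so f_B = 329 − 2.5 = 326.5 Hz.
C is below B, so f_C = 326.5 − 3 = 323.5 Hz.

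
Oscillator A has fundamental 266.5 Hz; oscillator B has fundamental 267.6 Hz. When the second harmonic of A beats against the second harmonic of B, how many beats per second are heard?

2.2 Hz

Second harmonic of the first: 2·266.5 = 533.0 Hz.
Second harmonic of the second: 2·267.6 = 535.2 Hz.
f_beat = |533.0 − 535.2| = 2.2 Hz.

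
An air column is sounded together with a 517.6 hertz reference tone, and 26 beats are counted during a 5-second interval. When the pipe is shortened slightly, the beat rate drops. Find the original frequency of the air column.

512.4 Hz

Beat frequency = 26/5 = 5.2 Hz.
|f − 517.6| = 5.2, so the air column was at either 512.4 Hz or 522.8 Hz.
A shorter pipe has a higher fundamental; the adjustment raises the air column's frequency.
The beat rate fell, so the adjustment moved the air column toward 517.6 Hz — it must have started below the reference.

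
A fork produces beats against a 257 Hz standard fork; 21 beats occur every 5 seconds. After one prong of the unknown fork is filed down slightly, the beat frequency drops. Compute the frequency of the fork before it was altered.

Beat frequency = 21/5 = 4.2 Hz.
|f − 257| = 4.2, so the fork was at either 252.8 Hz or 261.2 Hz.
Filing a prong removes mass and raises the fork's frequency; the adjustment raises the fork's frequency.
The beat rate fell, so the adjustment moved the fork toward 257 Hz — it must have started below the reference.

252.8 Hz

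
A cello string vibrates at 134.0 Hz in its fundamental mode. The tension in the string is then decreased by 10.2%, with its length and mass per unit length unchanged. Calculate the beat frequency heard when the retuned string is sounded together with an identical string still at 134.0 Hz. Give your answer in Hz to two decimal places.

7.02 Hz

For a string, f ∝ √T, so the new frequency is 134.0·√0.898 = 126.9822 Hz.
f_beat = |126.9822 − 134.0| = 7.02 Hz.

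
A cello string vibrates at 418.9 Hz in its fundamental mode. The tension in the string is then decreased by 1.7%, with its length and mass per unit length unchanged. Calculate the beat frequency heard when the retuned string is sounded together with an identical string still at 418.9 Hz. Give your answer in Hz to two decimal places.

3.58 Hz

For a string, f ∝ √T, so the new frequency is 418.9·√0.983 = 415.3241 Hz.
f_beat = |415.3241 − 418.9| = 3.58 Hz.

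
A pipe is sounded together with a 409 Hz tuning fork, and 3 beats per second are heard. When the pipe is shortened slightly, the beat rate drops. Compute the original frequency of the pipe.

406 Hz

|f − 409| = 3, so the pipe was at either 406 Hz or 412 Hz.
A shorter pipe has a higher fundamental; the adjustment raises the pipe's frequency.
The beat rate fell, so the adjustment moved the pipe toward 409 Hz — it must have started below the reference.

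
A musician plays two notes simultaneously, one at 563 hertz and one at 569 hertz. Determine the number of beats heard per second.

6 Hz

The beat frequency equals the magnitude of the frequency difference.
|563 − 569| = 6 Hz.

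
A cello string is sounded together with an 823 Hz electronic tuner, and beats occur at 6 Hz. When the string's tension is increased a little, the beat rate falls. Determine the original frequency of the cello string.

|f − 823| = 6, so the cello string was at either 817 Hz or 829 Hz.
Higher tension means higher frequency; the adjustment raises the cello string's frequency.
The beat rate fell, so the adjustment moved the cello string toward 823 Hz — it must have started below the reference.

817 Hz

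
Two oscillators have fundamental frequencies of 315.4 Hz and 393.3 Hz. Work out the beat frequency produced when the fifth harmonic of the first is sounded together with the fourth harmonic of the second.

3.8 Hz

Fifth harmonic of the first: 5·315.4 = 1577.0 Hz.
Fourth harmonic of the second: 4·393.3 = 1573.2 Hz.
f_beat = |1577.0 − 1573.2| = 3.8 Hz.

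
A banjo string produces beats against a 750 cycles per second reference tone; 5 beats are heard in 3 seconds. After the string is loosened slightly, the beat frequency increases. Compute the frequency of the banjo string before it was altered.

Beat frequency = 5/3 = 1.6667 Hz.
|f − 750| = 1.6667, so the banjo string was at either 748.3333 Hz or 751.6667 Hz.
Reducing tension lowers a string's frequency; the adjustment lowers the banjo string's frequency.
The beat rate rose, so the adjustment moved the banjo string further from 750 Hz — it was already below the reference.

748.3333 Hz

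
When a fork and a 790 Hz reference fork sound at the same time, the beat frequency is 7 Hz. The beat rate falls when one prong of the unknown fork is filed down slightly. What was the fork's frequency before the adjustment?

|f − 790| = 7, so the fork was at either 783 Hz or 797 Hz.
Filing a prong removes mass and raises the fork's frequency; the adjustment raises the fork's frequency.
The beat rate fell, so the adjustment moved the fork toward 790 Hz — it must have started below the reference.

783 Hz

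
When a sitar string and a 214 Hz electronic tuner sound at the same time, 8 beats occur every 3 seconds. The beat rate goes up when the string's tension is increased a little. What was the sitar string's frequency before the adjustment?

216.6667 Hz

Beat frequency = 8/3 = 2.6667 Hz.
|f − 214| = 2.6667, so the sitar string was at either 211.3333 Hz or 216.6667 Hz.
Higher tension means higher frequency; the adjustment raises the sitar string's frequency.
The beat rate rose, so the adjustment moved the sitar string further from 214 Hz — it was already above the reference.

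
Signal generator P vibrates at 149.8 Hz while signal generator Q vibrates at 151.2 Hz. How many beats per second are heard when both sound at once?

1.4 Hz

The beat frequency equals the magnitude of the frequency difference.
|149.8 − 151.2| = 1.4 Hz.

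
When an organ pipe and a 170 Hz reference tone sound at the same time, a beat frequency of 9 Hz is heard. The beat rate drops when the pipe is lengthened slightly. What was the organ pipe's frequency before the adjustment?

179 Hz

|f − 170| = 9, so the organ pipe was at either 161 Hz or 179 Hz.
A longer pipe has a lower fundamental; the adjustment lowers the organ pipe's frequency.
The beat rate fell, so the adjustment moved the organ pipe toward 170 Hz — it must have started above the reference.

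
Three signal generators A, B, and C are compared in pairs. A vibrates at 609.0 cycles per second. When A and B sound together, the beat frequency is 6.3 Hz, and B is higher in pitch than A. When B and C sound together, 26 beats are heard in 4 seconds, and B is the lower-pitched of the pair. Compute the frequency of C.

B is above A, so f_B = 609.0 + 6.3 = 615.3 Hz.
B–C: Beat frequency = 26/4 = 6.5 Hz.
C is above B, so f_C = 615.3 + 6.5 = 621.8 Hz.

621.8 Hz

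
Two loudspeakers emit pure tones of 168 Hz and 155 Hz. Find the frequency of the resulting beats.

13 Hz

Beats arise from superposition of two nearby frequencies; the beat rate is |f₁ − f₂|.
|168 − 155| = 13 Hz.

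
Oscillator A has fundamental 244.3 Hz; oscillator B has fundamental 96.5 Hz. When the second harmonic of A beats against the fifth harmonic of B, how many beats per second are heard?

6.1 Hz

Second harmonic of the first: 2·244.3 = 488.6 Hz.
Fifth harmonic of the second: 5·96.5 = 482.5 Hz.
f_beat = |488.6 − 482.5| = 6.1 Hz.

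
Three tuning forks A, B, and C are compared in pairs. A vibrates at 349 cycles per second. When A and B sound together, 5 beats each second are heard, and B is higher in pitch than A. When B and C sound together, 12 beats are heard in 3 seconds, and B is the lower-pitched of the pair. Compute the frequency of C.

358 Hz

B is above A, so f_B = 349 + 5 = 354 Hz.
B–C: Beat frequency = 12/3 = 4 Hz.
C is above B, so f_C = 354 + 4 = 358 Hz.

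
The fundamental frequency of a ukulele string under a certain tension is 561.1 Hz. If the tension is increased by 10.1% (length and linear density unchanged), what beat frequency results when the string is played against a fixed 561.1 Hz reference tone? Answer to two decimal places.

27.65 Hz

For a string, f ∝ √T, so the new frequency is 561.1·√1.101 = 588.7541 Hz.
f_beat = |588.7541 − 561.1| = 27.65 Hz.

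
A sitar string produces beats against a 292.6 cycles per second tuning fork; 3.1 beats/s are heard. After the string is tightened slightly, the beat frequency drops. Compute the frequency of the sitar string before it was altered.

|f − 292.6| = 3.1, so the sitar string was at either 289.5 Hz or 295.7 Hz.
Increasing tension raises a string's frequency; the adjustment raises the sitar string's frequency.
The beat rate fell, so the adjustment moved the sitar string toward 292.6 Hz — it must have started below the reference.

289.5 Hz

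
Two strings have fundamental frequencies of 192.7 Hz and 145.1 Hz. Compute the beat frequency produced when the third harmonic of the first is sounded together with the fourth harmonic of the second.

Third harmonic of the first: 3·192.7 = 578.1 Hz.
Fourth harmonic of the second: 4·145.1 = 580.4 Hz.
f_beat = |578.1 − 580.4| = 2.3 Hz.

2.3 Hz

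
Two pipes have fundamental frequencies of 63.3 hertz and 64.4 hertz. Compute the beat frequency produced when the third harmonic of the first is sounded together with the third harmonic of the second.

3.3 Hz

Third harmonic of the first: 3·63.3 = 189.9 Hz.
Third harmonic of the second: 3·64.4 = 193.2 Hz.
f_beat = |189.9 − 193.2| = 3.3 Hz.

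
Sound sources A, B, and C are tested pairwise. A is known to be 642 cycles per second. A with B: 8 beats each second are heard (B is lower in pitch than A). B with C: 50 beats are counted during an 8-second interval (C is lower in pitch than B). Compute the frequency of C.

B is below A, so f_B = 642 − 8 = 634 Hz.
B–C: Beat frequency = 50/8 = 6.25 Hz.
C is below B, so f_C = 634 − 6.25 = 627.75 Hz.

627.75 Hz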